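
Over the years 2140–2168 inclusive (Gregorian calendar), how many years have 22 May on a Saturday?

4

Track 22 May's weekday year by year (advancing +1, or +2 across a Feb 29):
  2140: Sun  2141: Mon (+1)  2142: Tue (+1)  2143: Wed (+1)  2144: Fri (+2)
  2145: Sat (+1) ✓  2146: Sun (+1)  2147: Mon (+1)  2148: Wed (+2)  2149: Thu (+1)
  2150: Fri (+1)  2151: Sat (+1) ✓  2152: Mon (+2)  2153: Tue (+1)  2154: Wed (+1)
  2155: Thu (+1)  2156: Sat (+2) ✓  2157: Sun (+1)  2158: Mon (+1)  2159: Tue (+1)
  2160: Thu (+2)  2161: Fri (+1)  2162: Sat (+1) ✓  2163: Sun (+1)  2164: Tue (+2)
  2165: Wed (+1)  2166: Thu (+1)  2167: Fri (+1)  2168: Sun (+2)
Saturday years: 2145, 2151, 2156, 2162 — 4 in total.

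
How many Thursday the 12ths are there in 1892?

Check the 12th of each month of 1892: Jan 12: Tue, Feb 12: Fri, Mar 12: Sat, Apr 12: Tue, May 12: Thu, Jun 12: Sun, Jul 12: Tue, Aug 12: Fri, Sep 12: Mon, Oct 12: Wed, Nov 12: Sat, Dec 12: Mon.
Thursday occurs in May — 1 month.

1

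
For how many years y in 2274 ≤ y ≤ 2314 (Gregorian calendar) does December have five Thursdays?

December has 31 days; it has five Thursdays when Thursday falls among the first (month-length − 28) days — i.e. when December 1 is one of Thursday/Wednesday/Tuesday.
December 1 by year: 2274:Tue✓ 2275:Wed✓ 2276:Fri 2277:Sat 2278:Sun 2279:Mon 2280:Wed✓ 2281:Thu✓ 2282:Fri 2283:Sat 2284:Mon 2285:Tue✓ 2286:Wed✓ 2287:Thu✓ 2288:Sat …(11 more)… 2300:Sat 2301:Sun 2302:Mon 2303:Tue✓ 2304:Thu✓ 2305:Fri 2306:Sat 2307:Sun 2308:Tue✓ 2309:Wed✓ 2310:Thu✓ 2311:Fri 2312:Sun 2313:Mon 2314:Tue✓
Years with five Thursdays: 2274, 2275, 2280, 2281, 2285, 2286, 2287, 2291, 2292, 2296, 2297, 2298, 2303, 2304, 2308, 2309, 2310, 2314 → 18.

18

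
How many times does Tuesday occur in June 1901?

4

June 1901 has 30 days and begins on Saturday.
The first Tuesday is June 4.
Tuesdays fall on 4, 11, 18, 25 — that's 4.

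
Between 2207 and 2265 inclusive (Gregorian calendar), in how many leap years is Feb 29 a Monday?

3

Leap years in 2207–2265: 15 of them.
Feb 29 weekday advances by 5 (mod 7) from one leap year to the next four years later (or differs when a century non-leap intervenes).
Leap-day weekdays: 2208:Mon✓ 2212:Sat 2216:Thu 2220:Tue 2224:Sun 2228:Fri 2232:Wed 2236:Mon✓ 2240:Sat 2244:Thu 2248:Tue 2252:Sun 2256:Fri 2260:Wed 2264:Mon✓
Monday: 2208, 2236, 2264 → 3.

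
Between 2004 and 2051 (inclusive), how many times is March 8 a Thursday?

7

Track March 8's weekday year by year (advancing +1, or +2 across a Feb 29):
  2004: Mon  2005: Tue (+1)  2006: Wed (+1)  2007: Thu (+1) ✓  2008: Sat (+2)
  2009: Sun (+1)  2010: Mon (+1)  2011: Tue (+1)  2012: Thu (+2) ✓  2013: Fri (+1)
  2014: Sat (+1)  2015: Sun (+1)  2016: Tue (+2)  2017: Wed (+1)  … (20 more years) …
  2038: Mon (+1)  2039: Tue (+1)  2040: Thu (+2) ✓  2041: Fri (+1)  2042: Sat (+1)
  2043: Sun (+1)  2044: Tue (+2)  2045: Wed (+1)  2046: Thu (+1) ✓  2047: Fri (+1)
  2048: Sun (+2)  2049: Mon (+1)  2050: Tue (+1)  2051: Wed (+1)
Thursday years: 2007, 2012, 2018, 2029, 2035, 2040, 2046 — 7 in total.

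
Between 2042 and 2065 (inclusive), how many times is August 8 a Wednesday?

3

Track August 8's weekday year by year (advancing +1, or +2 across a Feb 29):
  2042: Fri  2043: Sat (+1)  2044: Mon (+2)  2045: Tue (+1)  2046: Wed (+1) ✓
  2047: Thu (+1)  2048: Sat (+2)  2049: Sun (+1)  2050: Mon (+1)  2051: Tue (+1)
  2052: Thu (+2)  2053: Fri (+1)  2054: Sat (+1)  2055: Sun (+1)  2056: Tue (+2)
  2057: Wed (+1) ✓  2058: Thu (+1)  2059: Fri (+1)  2060: Sun (+2)  2061: Mon (+1)
  2062: Tue (+1)  2063: Wed (+1) ✓  2064: Fri (+2)  2065: Sat (+1)
Wednesday years: 2046, 2057, 2063 — 3 in total.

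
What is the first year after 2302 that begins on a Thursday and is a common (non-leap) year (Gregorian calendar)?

Jan 1 advances by 2 weekdays after a leap year and by 1 after a common year.
2302: Jan 1 is Wednesday.
2303: Thursday
2303 begins on a Thursday and is a common year.

2303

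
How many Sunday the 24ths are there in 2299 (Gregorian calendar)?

Check the 24th of each month of 2299: Jan 24: Tue, Feb 24: Fri, Mar 24: Fri, Apr 24: Mon, May 24: Wed, Jun 24: Sat, Jul 24: Mon, Aug 24: Thu, Sep 24: Sun, Oct 24: Tue, Nov 24: Fri, Dec 24: Sun.
Sunday occurs in September, December — 2 months.

2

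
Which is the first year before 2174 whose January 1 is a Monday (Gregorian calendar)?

2170

Jan 1 advances by 2 weekdays after a leap year and by 1 after a common year.
2174: Jan 1 is Saturday.
2173: Friday
2172: Wednesday (leap)
2171: Tuesday
2170: Monday
2170 begins on a Monday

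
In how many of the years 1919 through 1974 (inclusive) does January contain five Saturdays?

January has 31 days; it has five Saturdays when Saturday falls among the first (month-length − 28) days — i.e. when January 1 is one of Saturday/Friday/Thursday.
January 1 by year: 1919:Wed 1920:Thu✓ 1921:Sat✓ 1922:Sun 1923:Mon 1924:Tue 1925:Thu✓ 1926:Fri✓ 1927:Sat✓ 1928:Sun 1929:Tue 1930:Wed 1931:Thu✓ 1932:Fri✓ 1933:Sun …(26 more)… 1960:Fri✓ 1961:Sun 1962:Mon 1963:Tue 1964:Wed 1965:Fri✓ 1966:Sat✓ 1967:Sun 1968:Mon 1969:Wed 1970:Thu✓ 1971:Fri✓ 1972:Sat✓ 1973:Mon 1974:Tue
Years with five Saturdays: 1920, 1921, 1925, 1926, 1927, 1931, 1932, 1937, 1938, 1942, 1943, 1944, 1948, 1949, 1953, 1954, 1955, 1959, 1960, 1965, 1966, 1970, 1971, 1972 → 24.

24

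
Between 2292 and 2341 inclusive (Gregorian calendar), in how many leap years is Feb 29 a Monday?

Leap years in 2292–2341: 12 of them.
Feb 29 weekday advances by 5 (mod 7) from one leap year to the next four years later (or differs when a century non-leap intervenes).
Leap-day weekdays: 2292:Mon✓ 2296:Sat 2304:Mon✓ 2308:Sat 2312:Thu 2316:Tue 2320:Sun 2324:Fri 2328:Wed 2332:Mon✓ 2336:Sat 2340:Thu
Monday: 2292, 2304, 2332 → 3.

3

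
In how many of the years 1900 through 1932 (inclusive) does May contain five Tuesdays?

14

May has 31 days; it has five Tuesdays when Tuesday falls among the first (month-length − 28) days — i.e. when May 1 is one of Tuesday/Monday/Sunday.
May 1 by year: 1900:Tue✓ 1901:Wed 1902:Thu 1903:Fri 1904:Sun✓ 1905:Mon✓ 1906:Tue✓ 1907:Wed 1908:Fri 1909:Sat 1910:Sun✓ 1911:Mon✓ 1912:Wed 1913:Thu 1914:Fri …(3 more)… 1918:Wed 1919:Thu 1920:Sat 1921:Sun✓ 1922:Mon✓ 1923:Tue✓ 1924:Thu 1925:Fri 1926:Sat 1927:Sun✓ 1928:Tue✓ 1929:Wed 1930:Thu 1931:Fri 1932:Sun✓
Years with five Tuesdays: 1900, 1904, 1905, 1906, 1910, 1911, 1916, 1917, 1921, 1922, 1923, 1927, 1928, 1932 → 14.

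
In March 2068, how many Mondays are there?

4

March 2068 has 31 days and begins on Thursday.
The first Monday is March 5.
Mondays fall on 5, 12, 19, 26 — that's 4.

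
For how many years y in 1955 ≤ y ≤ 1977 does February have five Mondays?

1

February has 28 days (29 in leap years); it has five Mondays when Monday falls among the first (month-length − 28) days — i.e. when February 1 is Monday in a leap year (never in a common year).
February 1 by year: 1955:Tue 1956:Wed 1957:Fri 1958:Sat 1959:Sun 1960:Mon✓ 1961:Wed 1962:Thu 1963:Fri 1964:Sat 1965:Mon 1966:Tue 1967:Wed 1968:Thu 1969:Sat 1970:Sun 1971:Mon 1972:Tue 1973:Thu 1974:Fri 1975:Sat 1976:Sun 1977:Tue
Years with five Mondays: 1960 → 1.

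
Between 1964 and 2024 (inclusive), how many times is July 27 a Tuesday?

Track July 27's weekday year by year (advancing +1, or +2 across a Feb 29):
  1964: Mon  1965: Tue (+1) ✓  1966: Wed (+1)  1967: Thu (+1)  1968: Sat (+2)
  1969: Sun (+1)  1970: Mon (+1)  1971: Tue (+1) ✓  1972: Thu (+2)  1973: Fri (+1)
  1974: Sat (+1)  1975: Sun (+1)  1976: Tue (+2) ✓  1977: Wed (+1)  … (33 more years) …
  2011: Wed (+1)  2012: Fri (+2)  2013: Sat (+1)  2014: Sun (+1)  2015: Mon (+1)
  2016: Wed (+2)  2017: Thu (+1)  2018: Fri (+1)  2019: Sat (+1)  2020: Mon (+2)
  2021: Tue (+1) ✓  2022: Wed (+1)  2023: Thu (+1)  2024: Sat (+2)
Tuesday years: 1965, 1971, 1976, 1982, 1993, 1999, 2004, 2010, 2021 — 9 in total.

9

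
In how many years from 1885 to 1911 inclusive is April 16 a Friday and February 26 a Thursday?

Check each year's weekday for April 16 and February 26:
  1885: Thu/Thu  1886: Fri/Fri  1887: Sat/Sat  1888: Mon/Sun  1889: Tue/Tue  1890: Wed/Wed  1891: Thu/Thu  1892: Sat/Fri  1893: Sun/Sun  1894: Mon/Mon  1895: Tue/Tue  1896: Thu/Wed  1897: Fri/Fri  1898: Sat/Sat  1899: Sun/Sun  1900: Mon/Mon  1901: Tue/Tue  1902: Wed/Wed  1903: Thu/Thu  1904: Sat/Fri  1905: Sun/Sun  1906: Mon/Mon  1907: Tue/Tue  1908: Thu/Wed  1909: Fri/Fri  1910: Sat/Sat  1911: Sun/Sun
Both conditions hold in: no year — 0.

0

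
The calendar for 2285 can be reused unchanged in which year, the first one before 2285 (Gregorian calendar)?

Two years share a calendar iff Jan 1 falls on the same weekday and both are leap or both are common. 2285: Jan 1 is Thursday, common year.
2284: Jan 1 Tuesday, leap
2283: Jan 1 Monday, common
2282: Jan 1 Sunday, common
2281: Jan 1 Saturday, common
2280: Jan 1 Thursday, leap
2279: Jan 1 Wednesday, common
2278: Jan 1 Tuesday, common
2277: Jan 1 Monday, common
2276: Jan 1 Saturday, leap
2275: Jan 1 Friday, common
2274: Jan 1 Thursday, common
2274 matches on both conditions.

2274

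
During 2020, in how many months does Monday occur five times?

4

A month of length L has five Mondays iff its first Monday is on day ≤ L−28 (so day 1–3 in a 31-day month, 1–2 in a 30-day month, day 1 in a leap February).
Checking each month of 2020: Jan starts Wed (31d); Feb starts Sat (29d); Mar starts Sun (31d) ✓; Apr starts Wed (30d); May starts Fri (31d); Jun starts Mon (30d) ✓; Jul starts Wed (31d); Aug starts Sat (31d) ✓; Sep starts Tue (30d); Oct starts Thu (31d); Nov starts Sun (30d) ✓; Dec starts Tue (31d).
Five-Monday months: March, June, August, November → 4.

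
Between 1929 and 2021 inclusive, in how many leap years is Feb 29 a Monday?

Leap years in 1929–2021: 23 of them.
Feb 29 weekday advances by 5 (mod 7) from one leap year to the next four years later (or differs when a century non-leap intervenes).
Leap-day weekdays: 1932:Mon✓ 1936:Sat 1940:Thu 1944:Tue 1948:Sun 1952:Fri 1956:Wed 1960:Mon✓ 1964:Sat 1968:Thu 1972:Tue 1976:Sun 1980:Fri 1984:Wed 1988:Mon✓ 1992:Sat 1996:Thu 2000:Tue 2004:Sun 2008:Fri 2012:Wed 2016:Mon✓ 2020:Sat
Monday: 1932, 1960, 1988, 2016 → 4.

4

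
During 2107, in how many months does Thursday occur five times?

4

A month of length L has five Thursdays iff its first Thursday is on day ≤ L−28 (so day 1–3 in a 31-day month, 1–2 in a 30-day month, day 1 in a leap February).
Checking each month of 2107: Jan starts Sat (31d); Feb starts Tue (28d); Mar starts Tue (31d) ✓; Apr starts Fri (30d); May starts Sun (31d); Jun starts Wed (30d) ✓; Jul starts Fri (31d); Aug starts Mon (31d); Sep starts Thu (30d) ✓; Oct starts Sat (31d); Nov starts Tue (30d); Dec starts Thu (31d) ✓.
Five-Thursday months: March, June, September, December → 4.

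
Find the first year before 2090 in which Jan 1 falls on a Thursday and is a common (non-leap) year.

2082

Jan 1 advances by 2 weekdays after a leap year and by 1 after a common year.
2090: Jan 1 is Sunday.
2089: Saturday
2088: Thursday (leap)
2087: Wednesday
2086: Tuesday
2085: Monday
2084: Saturday (leap)
2083: Friday
2082: Thursday
2082 begins on a Thursday and is a common year.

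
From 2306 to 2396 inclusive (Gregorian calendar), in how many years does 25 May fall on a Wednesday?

Track 25 May's weekday year by year (advancing +1, or +2 across a Feb 29):
  2306: Fri  2307: Sat (+1)  2308: Mon (+2)  2309: Tue (+1)  2310: Wed (+1) ✓
  2311: Thu (+1)  2312: Sat (+2)  2313: Sun (+1)  2314: Mon (+1)  2315: Tue (+1)
  2316: Thu (+2)  2317: Fri (+1)  2318: Sat (+1)  2319: Sun (+1)  … (63 more years) …
  2383: Wed (+1) ✓  2384: Fri (+2)  2385: Sat (+1)  2386: Sun (+1)  2387: Mon (+1)
  2388: Wed (+2) ✓  2389: Thu (+1)  2390: Fri (+1)  2391: Sat (+1)  2392: Mon (+2)
  2393: Tue (+1)  2394: Wed (+1) ✓  2395: Thu (+1)  2396: Sat (+2)
Wednesday years: 2310, 2321, 2327, 2332, 2338, 2349, 2355, 2360, 2366, 2377, 2383, 2388, 2394 — 13 in total.

13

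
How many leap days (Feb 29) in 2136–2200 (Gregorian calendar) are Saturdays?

2

Leap years in 2136–2200: 16 of them.
Feb 29 weekday advances by 5 (mod 7) from one leap year to the next four years later (or differs when a century non-leap intervenes).
Leap-day weekdays: 2136:Wed 2140:Mon 2144:Sat✓ 2148:Thu 2152:Tue 2156:Sun 2160:Fri 2164:Wed 2168:Mon 2172:Sat✓ 2176:Thu 2180:Tue 2184:Sun 2188:Fri 2192:Wed 2196:Mon
Saturday: 2144, 2172 → 2.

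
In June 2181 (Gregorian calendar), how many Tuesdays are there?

4

June 2181 has 30 days and begins on Friday.
The first Tuesday is June 5.
Tuesdays fall on 5, 12, 19, 26 — that's 4.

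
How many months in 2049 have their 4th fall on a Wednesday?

1

Check the 4th of each month of 2049: Jan 4: Mon, Feb 4: Thu, Mar 4: Thu, Apr 4: Sun, May 4: Tue, Jun 4: Fri, Jul 4: Sun, Aug 4: Wed, Sep 4: Sat, Oct 4: Mon, Nov 4: Thu, Dec 4: Sat.
Wednesday occurs in August — 1 month.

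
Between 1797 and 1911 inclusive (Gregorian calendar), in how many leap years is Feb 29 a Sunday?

3

Leap years in 1797–1911: 26 of them.
Feb 29 weekday advances by 5 (mod 7) from one leap year to the next four years later (or differs when a century non-leap intervenes).
Leap-day weekdays: 1804:Wed 1808:Mon 1812:Sat 1816:Thu 1820:Tue 1824:Sun✓ 1828:Fri 1832:Wed 1836:Mon 1840:Sat 1844:Thu 1848:Tue 1852:Sun✓ 1856:Fri 1860:Wed 1864:Mon 1868:Sat 1872:Thu 1876:Tue 1880:Sun✓ 1884:Fri 1888:Wed 1892:Mon 1896:Sat 1904:Mon 1908:Sat
Sunday: 1824, 1852, 1880 → 3.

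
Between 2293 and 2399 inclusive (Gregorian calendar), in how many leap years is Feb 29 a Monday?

Leap years in 2293–2399: 25 of them.
Feb 29 weekday advances by 5 (mod 7) from one leap year to the next four years later (or differs when a century non-leap intervenes).
Leap-day weekdays: 2296:Sat 2304:Mon✓ 2308:Sat 2312:Thu 2316:Tue 2320:Sun 2324:Fri 2328:Wed 2332:Mon✓ 2336:Sat 2340:Thu 2344:Tue 2348:Sun 2352:Fri 2356:Wed 2360:Mon✓ 2364:Sat 2368:Thu 2372:Tue 2376:Sun 2380:Fri 2384:Wed 2388:Mon✓ 2392:Sat 2396:Thu
Monday: 2304, 2332, 2360, 2388 → 4.

4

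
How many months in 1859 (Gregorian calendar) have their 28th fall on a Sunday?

Check the 28th of each month of 1859: Jan 28: Fri, Feb 28: Mon, Mar 28: Mon, Apr 28: Thu, May 28: Sat, Jun 28: Tue, Jul 28: Thu, Aug 28: Sun, Sep 28: Wed, Oct 28: Fri, Nov 28: Mon, Dec 28: Wed.
Sunday occurs in August — 1 month.

1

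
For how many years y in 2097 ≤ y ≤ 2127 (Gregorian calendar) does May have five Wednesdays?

13

May has 31 days; it has five Wednesdays when Wednesday falls among the first (month-length − 28) days — i.e. when May 1 is one of Wednesday/Tuesday/Monday.
May 1 by year: 2097:Wed✓ 2098:Thu 2099:Fri 2100:Sat 2101:Sun 2102:Mon✓ 2103:Tue✓ 2104:Thu 2105:Fri 2106:Sat 2107:Sun 2108:Tue✓ 2109:Wed✓ 2110:Thu 2111:Fri 2112:Sun 2113:Mon✓ 2114:Tue✓ 2115:Wed✓ 2116:Fri 2117:Sat 2118:Sun 2119:Mon✓ 2120:Wed✓ 2121:Thu 2122:Fri 2123:Sat 2124:Mon✓ 2125:Tue✓ 2126:Wed✓ 2127:Thu
Years with five Wednesdays: 2097, 2102, 2103, 2108, 2109, 2113, 2114, 2115, 2119, 2120, 2124, 2125, 2126 → 13.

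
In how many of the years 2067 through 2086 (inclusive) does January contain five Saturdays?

January has 31 days; it has five Saturdays when Saturday falls among the first (month-length − 28) days — i.e. when January 1 is one of Saturday/Friday/Thursday.
January 1 by year: 2067:Sat✓ 2068:Sun 2069:Tue 2070:Wed 2071:Thu✓ 2072:Fri✓ 2073:Sun 2074:Mon 2075:Tue 2076:Wed 2077:Fri✓ 2078:Sat✓ 2079:Sun 2080:Mon 2081:Wed 2082:Thu✓ 2083:Fri✓ 2084:Sat✓ 2085:Mon 2086:Tue
Years with five Saturdays: 2067, 2071, 2072, 2077, 2078, 2082, 2083, 2084 → 8.

8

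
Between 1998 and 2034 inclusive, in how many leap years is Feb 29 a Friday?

Leap years in 1998–2034: 9 of them.
Feb 29 weekday advances by 5 (mod 7) from one leap year to the next four years later (or differs when a century non-leap intervenes).
Leap-day weekdays: 2000:Tue 2004:Sun 2008:Fri✓ 2012:Wed 2016:Mon 2020:Sat 2024:Thu 2028:Tue 2032:Sun
Friday: 2008 → 1.

1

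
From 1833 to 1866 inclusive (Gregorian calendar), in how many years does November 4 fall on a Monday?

Track November 4's weekday year by year (advancing +1, or +2 across a Feb 29):
  1833: Mon ✓  1834: Tue (+1)  1835: Wed (+1)  1836: Fri (+2)  1837: Sat (+1)
  1838: Sun (+1)  1839: Mon (+1) ✓  1840: Wed (+2)  1841: Thu (+1)  1842: Fri (+1)
  1843: Sat (+1)  1844: Mon (+2) ✓  1845: Tue (+1)  1846: Wed (+1)  … (6 more years) …
  1853: Fri (+1)  1854: Sat (+1)  1855: Sun (+1)  1856: Tue (+2)  1857: Wed (+1)
  1858: Thu (+1)  1859: Fri (+1)  1860: Sun (+2)  1861: Mon (+1) ✓  1862: Tue (+1)
  1863: Wed (+1)  1864: Fri (+2)  1865: Sat (+1)  1866: Sun (+1)
Monday years: 1833, 1839, 1844, 1850, 1861 — 5 in total.

5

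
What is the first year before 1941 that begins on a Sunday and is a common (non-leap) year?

1939

Jan 1 advances by 2 weekdays after a leap year and by 1 after a common year.
1941: Jan 1 is Wednesday.
1940: Monday (leap)
1939: Sunday
1939 begins on a Sunday and is a common year.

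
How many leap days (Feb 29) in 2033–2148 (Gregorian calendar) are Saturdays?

4

Leap years in 2033–2148: 28 of them.
Feb 29 weekday advances by 5 (mod 7) from one leap year to the next four years later (or differs when a century non-leap intervenes).
Leap-day weekdays: 2036:Fri 2040:Wed 2044:Mon 2048:Sat✓ 2052:Thu 2056:Tue 2060:Sun 2064:Fri 2068:Wed 2072:Mon 2076:Sat✓ 2080:Thu 2084:Tue 2088:Sun 2092:Fri 2096:Wed 2104:Fri 2108:Wed 2112:Mon 2116:Sat✓ 2120:Thu 2124:Tue 2128:Sun 2132:Fri 2136:Wed 2140:Mon 2144:Sat✓ 2148:Thu
Saturday: 2048, 2076, 2116, 2144 → 4.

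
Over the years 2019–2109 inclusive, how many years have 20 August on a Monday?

13

Track 20 August's weekday year by year (advancing +1, or +2 across a Feb 29):
  2019: Tue  2020: Thu (+2)  2021: Fri (+1)  2022: Sat (+1)  2023: Sun (+1)
  2024: Tue (+2)  2025: Wed (+1)  2026: Thu (+1)  2027: Fri (+1)  2028: Sun (+2)
  2029: Mon (+1) ✓  2030: Tue (+1)  2031: Wed (+1)  2032: Fri (+2)  … (63 more years) …
  2096: Mon (+2) ✓  2097: Tue (+1)  2098: Wed (+1)  2099: Thu (+1)  2100: Fri (+1)
  2101: Sat (+1)  2102: Sun (+1)  2103: Mon (+1) ✓  2104: Wed (+2)  2105: Thu (+1)
  2106: Fri (+1)  2107: Sat (+1)  2108: Mon (+2) ✓  2109: Tue (+1)
Monday years: 2029, 2035, 2040, 2046, 2057, 2063, 2068, 2074, 2085, 2091, 2096, 2103, 2108 — 13 in total.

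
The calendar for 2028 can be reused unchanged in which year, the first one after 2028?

Two years share a calendar iff Jan 1 falls on the same weekday and both are leap or both are common. 2028: Jan 1 is Saturday, leap year.
2029: Jan 1 Monday, common
2030: Jan 1 Tuesday, common
2031: Jan 1 Wednesday, common
2032: Jan 1 Thursday, leap
2033: Jan 1 Saturday, common
2034: Jan 1 Sunday, common
2035: Jan 1 Monday, common
2036: Jan 1 Tuesday, leap
2037: Jan 1 Thursday, common
2038: Jan 1 Friday, common
2039: Jan 1 Saturday, common
2040: Jan 1 Sunday, leap
2041: Jan 1 Tuesday, common
2042: Jan 1 Wednesday, common
2043: Jan 1 Thursday, common
2044: Jan 1 Friday, leap
2045: Jan 1 Sunday, common
2046: Jan 1 Monday, common
2047: Jan 1 Tuesday, common
2048: Jan 1 Wednesday, leap
2049: Jan 1 Friday, common
2050: Jan 1 Saturday, common
2051: Jan 1 Sunday, common
2052: Jan 1 Monday, leap
2053: Jan 1 Wednesday, common
2054: Jan 1 Thursday, common
2055: Jan 1 Friday, common
2056: Jan 1 Saturday, leap
2056 matches on both conditions.

2056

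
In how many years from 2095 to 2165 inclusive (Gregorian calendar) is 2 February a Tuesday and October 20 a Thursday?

Check each year's weekday for 2 February and October 20:
  2095: Wed/Thu  2096: Thu/Sat  2097: Sat/Sun  2098: Sun/Mon  2099: Mon/Tue  2100: Tue/Wed  2101: Wed/Thu  2102: Thu/Fri  2103: Fri/Sat  2104: Sat/Mon  2105: Mon/Tue  2106: Tue/Wed  2107: Wed/Thu  2108: Thu/Sat  …(43 more)…  2152: Wed/Fri  2153: Fri/Sat  2154: Sat/Sun  2155: Sun/Mon  2156: Mon/Wed  2157: Wed/Thu  2158: Thu/Fri  2159: Fri/Sat  2160: Sat/Mon  2161: Mon/Tue  2162: Tue/Wed  2163: Wed/Thu  2164: Thu/Sat  2165: Sat/Sun
Both conditions hold in: 2112, 2140 — 2.

2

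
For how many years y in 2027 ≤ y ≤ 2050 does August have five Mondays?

August has 31 days; it has five Mondays when Monday falls among the first (month-length − 28) days — i.e. when August 1 is one of Monday/Sunday/Saturday.
August 1 by year: 2027:Sun✓ 2028:Tue 2029:Wed 2030:Thu 2031:Fri 2032:Sun✓ 2033:Mon✓ 2034:Tue 2035:Wed 2036:Fri 2037:Sat✓ 2038:Sun✓ 2039:Mon✓ 2040:Wed 2041:Thu 2042:Fri 2043:Sat✓ 2044:Mon✓ 2045:Tue 2046:Wed 2047:Thu 2048:Sat✓ 2049:Sun✓ 2050:Mon✓
Years with five Mondays: 2027, 2032, 2033, 2037, 2038, 2039, 2043, 2044, 2048, 2049, 2050 → 11.

11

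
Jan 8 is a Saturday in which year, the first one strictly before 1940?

From one year to the next, a fixed date's weekday advances by 1, or by 2 when a Feb 29 lies between the two dates.
1940: January 8 is Monday.
1939: Sunday (−1)
1938: Saturday (−1)
Jan 8 falls on a Saturday in 1938.

1938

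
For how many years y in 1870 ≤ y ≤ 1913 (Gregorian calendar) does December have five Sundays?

December has 31 days; it has five Sundays when Sunday falls among the first (month-length − 28) days — i.e. when December 1 is one of Sunday/Saturday/Friday.
December 1 by year: 1870:Thu 1871:Fri✓ 1872:Sun✓ 1873:Mon 1874:Tue 1875:Wed 1876:Fri✓ 1877:Sat✓ 1878:Sun✓ 1879:Mon 1880:Wed 1881:Thu 1882:Fri✓ 1883:Sat✓ 1884:Mon …(14 more)… 1899:Fri✓ 1900:Sat✓ 1901:Sun✓ 1902:Mon 1903:Tue 1904:Thu 1905:Fri✓ 1906:Sat✓ 1907:Sun✓ 1908:Tue 1909:Wed 1910:Thu 1911:Fri✓ 1912:Sun✓ 1913:Mon
Years with five Sundays: 1871, 1872, 1876, 1877, 1878, 1882, 1883, 1888, 1889, 1893, 1894, 1895, 1899, 1900, 1901, 1905, 1906, 1907, 1911, 1912 → 20.

20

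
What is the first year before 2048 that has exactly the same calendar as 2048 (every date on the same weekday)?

Two years share a calendar iff Jan 1 falls on the same weekday and both are leap or both are common. 2048: Jan 1 is Wednesday, leap year.
2047: Jan 1 Tuesday, common
2046: Jan 1 Monday, common
2045: Jan 1 Sunday, common
2044: Jan 1 Friday, leap
2043: Jan 1 Thursday, common
2042: Jan 1 Wednesday, common
2041: Jan 1 Tuesday, common
2040: Jan 1 Sunday, leap
2039: Jan 1 Saturday, common
2038: Jan 1 Friday, common
2037: Jan 1 Thursday, common
2036: Jan 1 Tuesday, leap
2035: Jan 1 Monday, common
2034: Jan 1 Sunday, common
2033: Jan 1 Saturday, common
2032: Jan 1 Thursday, leap
2031: Jan 1 Wednesday, common
2030: Jan 1 Tuesday, common
2029: Jan 1 Monday, common
2028: Jan 1 Saturday, leap
2027: Jan 1 Friday, common
2026: Jan 1 Thursday, common
2025: Jan 1 Wednesday, common
2024: Jan 1 Monday, leap
2023: Jan 1 Sunday, common
2022: Jan 1 Saturday, common
2021: Jan 1 Friday, common
2020: Jan 1 Wednesday, leap
2020 matches on both conditions.

2020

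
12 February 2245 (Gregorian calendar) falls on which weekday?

Wednesday

January 1, 2245 is a Wednesday.
February 12 is day 43 of the year, i.e. 42 days after Jan 1.
42 mod 7 = 0, so advance 0 weekdays from Wednesday: Wednesday.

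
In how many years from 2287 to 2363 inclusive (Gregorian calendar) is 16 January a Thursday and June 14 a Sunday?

Check each year's weekday for 16 January and June 14:
  2287: Sun/Tue  2288: Mon/Thu  2289: Wed/Fri  2290: Thu/Sat  2291: Fri/Sun  2292: Sat/Tue  2293: Mon/Wed  2294: Tue/Thu  2295: Wed/Fri  2296: Thu/Sun ✓  2297: Sat/Mon  2298: Sun/Tue  2299: Mon/Wed  2300: Tue/Thu  …(49 more)…  2350: Mon/Wed  2351: Tue/Thu  2352: Wed/Sat  2353: Fri/Sun  2354: Sat/Mon  2355: Sun/Tue  2356: Mon/Thu  2357: Wed/Fri  2358: Thu/Sat  2359: Fri/Sun  2360: Sat/Tue  2361: Mon/Wed  2362: Tue/Thu  2363: Wed/Fri
Both conditions hold in: 2296, 2308, 2336 — 3.

3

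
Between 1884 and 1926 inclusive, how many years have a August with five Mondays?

19

August has 31 days; it has five Mondays when Monday falls among the first (month-length − 28) days — i.e. when August 1 is one of Monday/Sunday/Saturday.
August 1 by year: 1884:Fri 1885:Sat✓ 1886:Sun✓ 1887:Mon✓ 1888:Wed 1889:Thu 1890:Fri 1891:Sat✓ 1892:Mon✓ 1893:Tue 1894:Wed 1895:Thu 1896:Sat✓ 1897:Sun✓ 1898:Mon✓ …(13 more)… 1912:Thu 1913:Fri 1914:Sat✓ 1915:Sun✓ 1916:Tue 1917:Wed 1918:Thu 1919:Fri 1920:Sun✓ 1921:Mon✓ 1922:Tue 1923:Wed 1924:Fri 1925:Sat✓ 1926:Sun✓
Years with five Mondays: 1885, 1886, 1887, 1891, 1892, 1896, 1897, 1898, 1903, 1904, 1908, 1909, 1910, 1914, 1915, 1920, 1921, 1925, 1926 → 19.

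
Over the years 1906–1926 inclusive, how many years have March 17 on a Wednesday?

Track March 17's weekday year by year (advancing +1, or +2 across a Feb 29):
  1906: Sat  1907: Sun (+1)  1908: Tue (+2)  1909: Wed (+1) ✓  1910: Thu (+1)
  1911: Fri (+1)  1912: Sun (+2)  1913: Mon (+1)  1914: Tue (+1)  1915: Wed (+1) ✓
  1916: Fri (+2)  1917: Sat (+1)  1918: Sun (+1)  1919: Mon (+1)  1920: Wed (+2) ✓
  1921: Thu (+1)  1922: Fri (+1)  1923: Sat (+1)  1924: Mon (+2)  1925: Tue (+1)
  1926: Wed (+1) ✓
Wednesday years: 1909, 1915, 1920, 1926 — 4 in total.

4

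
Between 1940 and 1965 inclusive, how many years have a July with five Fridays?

11

July has 31 days; it has five Fridays when Friday falls among the first (month-length − 28) days — i.e. when July 1 is one of Friday/Thursday/Wednesday.
July 1 by year: 1940:Mon 1941:Tue 1942:Wed✓ 1943:Thu✓ 1944:Sat 1945:Sun 1946:Mon 1947:Tue 1948:Thu✓ 1949:Fri✓ 1950:Sat 1951:Sun 1952:Tue 1953:Wed✓ 1954:Thu✓ 1955:Fri✓ 1956:Sun 1957:Mon 1958:Tue 1959:Wed✓ 1960:Fri✓ 1961:Sat 1962:Sun 1963:Mon 1964:Wed✓ 1965:Thu✓
Years with five Fridays: 1942, 1943, 1948, 1949, 1953, 1954, 1955, 1959, 1960, 1964, 1965 → 11.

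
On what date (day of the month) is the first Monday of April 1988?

April 1, 1988 is a Friday, so the first Monday is the 4th.
The first Monday is 4 + 0 = 4.

4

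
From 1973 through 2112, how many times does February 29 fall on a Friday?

Leap years in 1973–2112: 34 of them.
Feb 29 weekday advances by 5 (mod 7) from one leap year to the next four years later (or differs when a century non-leap intervenes).
Leap-day weekdays: 1976:Sun 1980:Fri✓ 1984:Wed 1988:Mon 1992:Sat 1996:Thu 2000:Tue 2004:Sun 2008:Fri✓ 2012:Wed 2016:Mon 2020:Sat 2024:Thu …(8 more)… 2060:Sun 2064:Fri✓ 2068:Wed 2072:Mon 2076:Sat 2080:Thu 2084:Tue 2088:Sun 2092:Fri✓ 2096:Wed 2104:Fri✓ 2108:Wed 2112:Mon
Friday: 1980, 2008, 2036, 2064, 2092, 2104 → 6.

6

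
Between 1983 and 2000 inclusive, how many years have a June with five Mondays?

5

June has 30 days; it has five Mondays when Monday falls among the first (month-length − 28) days — i.e. when June 1 is one of Monday/Sunday.
June 1 by year: 1983:Wed 1984:Fri 1985:Sat 1986:Sun✓ 1987:Mon✓ 1988:Wed 1989:Thu 1990:Fri 1991:Sat 1992:Mon✓ 1993:Tue 1994:Wed 1995:Thu 1996:Sat 1997:Sun✓ 1998:Mon✓ 1999:Tue 2000:Thu
Years with five Mondays: 1986, 1987, 1992, 1997, 1998 → 5.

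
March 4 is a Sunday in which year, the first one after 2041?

2046

From one year to the next, a fixed date's weekday advances by 1, or by 2 when a Feb 29 lies between the two dates.
2041: March 4 is Monday.
2042: Tuesday (+1)
2043: Wednesday (+1)
2044: Friday (+2)
2045: Saturday (+1)
2046: Sunday (+1)
March 4 falls on a Sunday in 2046.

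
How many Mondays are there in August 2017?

4

August 2017 has 31 days and begins on Tuesday.
The first Monday is August 7.
Mondays fall on 7, 14, 21, 28 — that's 4.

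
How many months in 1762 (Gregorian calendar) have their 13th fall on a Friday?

Check the 13th of each month of 1762: Jan 13: Wed, Feb 13: Sat, Mar 13: Sat, Apr 13: Tue, May 13: Thu, Jun 13: Sun, Jul 13: Tue, Aug 13: Fri, Sep 13: Mon, Oct 13: Wed, Nov 13: Sat, Dec 13: Mon.
Friday occurs in August — 1 month.

1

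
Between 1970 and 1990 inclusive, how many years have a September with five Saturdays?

7

September has 30 days; it has five Saturdays when Saturday falls among the first (month-length − 28) days — i.e. when September 1 is one of Saturday/Friday.
September 1 by year: 1970:Tue 1971:Wed 1972:Fri✓ 1973:Sat✓ 1974:Sun 1975:Mon 1976:Wed 1977:Thu 1978:Fri✓ 1979:Sat✓ 1980:Mon 1981:Tue 1982:Wed 1983:Thu 1984:Sat✓ 1985:Sun 1986:Mon 1987:Tue 1988:Thu 1989:Fri✓ 1990:Sat✓
Years with five Saturdays: 1972, 1973, 1978, 1979, 1984, 1989, 1990 → 7.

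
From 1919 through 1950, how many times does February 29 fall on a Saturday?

Leap years in 1919–1950: 8 of them.
Feb 29 weekday advances by 5 (mod 7) from one leap year to the next four years later (or differs when a century non-leap intervenes).
Leap-day weekdays: 1920:Sun 1924:Fri 1928:Wed 1932:Mon 1936:Sat✓ 1940:Thu 1944:Tue 1948:Sun
Saturday: 1936 → 1.

1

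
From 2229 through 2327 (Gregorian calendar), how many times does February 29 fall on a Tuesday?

Leap years in 2229–2327: 23 of them.
Feb 29 weekday advances by 5 (mod 7) from one leap year to the next four years later (or differs when a century non-leap intervenes).
Leap-day weekdays: 2232:Wed 2236:Mon 2240:Sat 2244:Thu 2248:Tue✓ 2252:Sun 2256:Fri 2260:Wed 2264:Mon 2268:Sat 2272:Thu 2276:Tue✓ 2280:Sun 2284:Fri 2288:Wed 2292:Mon 2296:Sat 2304:Mon 2308:Sat 2312:Thu 2316:Tue✓ 2320:Sun 2324:Fri
Tuesday: 2248, 2276, 2316 → 3.

3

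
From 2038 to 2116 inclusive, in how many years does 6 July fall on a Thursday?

10

Track 6 July's weekday year by year (advancing +1, or +2 across a Feb 29):
  2038: Tue  2039: Wed (+1)  2040: Fri (+2)  2041: Sat (+1)  2042: Sun (+1)
  2043: Mon (+1)  2044: Wed (+2)  2045: Thu (+1) ✓  2046: Fri (+1)  2047: Sat (+1)
  2048: Mon (+2)  2049: Tue (+1)  2050: Wed (+1)  2051: Thu (+1) ✓  … (51 more years) …
  2103: Fri (+1)  2104: Sun (+2)  2105: Mon (+1)  2106: Tue (+1)  2107: Wed (+1)
  2108: Fri (+2)  2109: Sat (+1)  2110: Sun (+1)  2111: Mon (+1)  2112: Wed (+2)
  2113: Thu (+1) ✓  2114: Fri (+1)  2115: Sat (+1)  2116: Mon (+2)
Thursday years: 2045, 2051, 2056, 2062, 2073, 2079, 2084, 2090, 2102, 2113 — 10 in total.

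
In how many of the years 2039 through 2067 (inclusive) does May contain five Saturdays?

May has 31 days; it has five Saturdays when Saturday falls among the first (month-length − 28) days — i.e. when May 1 is one of Saturday/Friday/Thursday.
May 1 by year: 2039:Sun 2040:Tue 2041:Wed 2042:Thu✓ 2043:Fri✓ 2044:Sun 2045:Mon 2046:Tue 2047:Wed 2048:Fri✓ 2049:Sat✓ 2050:Sun 2051:Mon 2052:Wed 2053:Thu✓ 2054:Fri✓ 2055:Sat✓ 2056:Mon 2057:Tue 2058:Wed 2059:Thu✓ 2060:Sat✓ 2061:Sun 2062:Mon 2063:Tue 2064:Thu✓ 2065:Fri✓ 2066:Sat✓ 2067:Sun
Years with five Saturdays: 2042, 2043, 2048, 2049, 2053, 2054, 2055, 2059, 2060, 2064, 2065, 2066 → 12.

12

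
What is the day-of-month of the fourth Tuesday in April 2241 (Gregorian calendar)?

April 1, 2241 is a Thursday, so the first Tuesday is the 6th.
The fourth Tuesday is 6 + 21 = 27.

27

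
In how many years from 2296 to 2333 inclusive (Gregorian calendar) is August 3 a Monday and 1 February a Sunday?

Check each year's weekday for August 3 and 1 February:
  2296: Mon/Sat  2297: Tue/Mon  2298: Wed/Tue  2299: Thu/Wed  2300: Fri/Thu  2301: Sat/Fri  2302: Sun/Sat  2303: Mon/Sun ✓  2304: Wed/Mon  2305: Thu/Wed  2306: Fri/Thu  2307: Sat/Fri  2308: Mon/Sat  2309: Tue/Mon  …(10 more)…  2320: Tue/Sun  2321: Wed/Tue  2322: Thu/Wed  2323: Fri/Thu  2324: Sun/Fri  2325: Mon/Sun ✓  2326: Tue/Mon  2327: Wed/Tue  2328: Fri/Wed  2329: Sat/Fri  2330: Sun/Sat  2331: Mon/Sun ✓  2332: Wed/Mon  2333: Thu/Wed
Both conditions hold in: 2303, 2314, 2325, 2331 — 4.

4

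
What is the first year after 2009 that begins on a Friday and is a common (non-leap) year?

2010

Jan 1 advances by 2 weekdays after a leap year and by 1 after a common year.
2009: Jan 1 is Thursday.
2010: Friday
2010 begins on a Friday and is a common year.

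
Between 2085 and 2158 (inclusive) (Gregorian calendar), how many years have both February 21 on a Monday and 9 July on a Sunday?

2

Check each year's weekday for February 21 and 9 July:
  2085: Wed/Mon  2086: Thu/Tue  2087: Fri/Wed  2088: Sat/Fri  2089: Mon/Sat  2090: Tue/Sun  2091: Wed/Mon  2092: Thu/Wed  2093: Sat/Thu  2094: Sun/Fri  2095: Mon/Sat  2096: Tue/Mon  2097: Thu/Tue  2098: Fri/Wed  …(46 more)…  2145: Sun/Fri  2146: Mon/Sat  2147: Tue/Sun  2148: Wed/Tue  2149: Fri/Wed  2150: Sat/Thu  2151: Sun/Fri  2152: Mon/Sun ✓  2153: Wed/Mon  2154: Thu/Tue  2155: Fri/Wed  2156: Sat/Fri  2157: Mon/Sat  2158: Tue/Sun
Both conditions hold in: 2124, 2152 — 2.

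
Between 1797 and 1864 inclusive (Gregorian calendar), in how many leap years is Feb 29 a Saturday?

Leap years in 1797–1864: 16 of them.
Feb 29 weekday advances by 5 (mod 7) from one leap year to the next four years later (or differs when a century non-leap intervenes).
Leap-day weekdays: 1804:Wed 1808:Mon 1812:Sat✓ 1816:Thu 1820:Tue 1824:Sun 1828:Fri 1832:Wed 1836:Mon 1840:Sat✓ 1844:Thu 1848:Tue 1852:Sun 1856:Fri 1860:Wed 1864:Mon
Saturday: 1812, 1840 → 2.

2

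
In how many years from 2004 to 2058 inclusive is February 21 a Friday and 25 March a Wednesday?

Check each year's weekday for February 21 and 25 March:
  2004: Sat/Thu  2005: Mon/Fri  2006: Tue/Sat  2007: Wed/Sun  2008: Thu/Tue  2009: Sat/Wed  2010: Sun/Thu  2011: Mon/Fri  2012: Tue/Sun  2013: Thu/Mon  2014: Fri/Tue  2015: Sat/Wed  2016: Sun/Fri  2017: Tue/Sat  …(27 more)…  2045: Tue/Sat  2046: Wed/Sun  2047: Thu/Mon  2048: Fri/Wed ✓  2049: Sun/Thu  2050: Mon/Fri  2051: Tue/Sat  2052: Wed/Mon  2053: Fri/Tue  2054: Sat/Wed  2055: Sun/Thu  2056: Mon/Sat  2057: Wed/Sun  2058: Thu/Mon
Both conditions hold in: 2020, 2048 — 2.

2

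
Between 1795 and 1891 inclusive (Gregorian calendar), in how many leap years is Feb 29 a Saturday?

Leap years in 1795–1891: 23 of them.
Feb 29 weekday advances by 5 (mod 7) from one leap year to the next four years later (or differs when a century non-leap intervenes).
Leap-day weekdays: 1796:Mon 1804:Wed 1808:Mon 1812:Sat✓ 1816:Thu 1820:Tue 1824:Sun 1828:Fri 1832:Wed 1836:Mon 1840:Sat✓ 1844:Thu 1848:Tue 1852:Sun 1856:Fri 1860:Wed 1864:Mon 1868:Sat✓ 1872:Thu 1876:Tue 1880:Sun 1884:Fri 1888:Wed
Saturday: 1812, 1840, 1868 → 3.

3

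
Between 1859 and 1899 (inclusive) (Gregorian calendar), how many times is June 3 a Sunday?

Track June 3's weekday year by year (advancing +1, or +2 across a Feb 29):
  1859: Fri  1860: Sun (+2) ✓  1861: Mon (+1)  1862: Tue (+1)  1863: Wed (+1)
  1864: Fri (+2)  1865: Sat (+1)  1866: Sun (+1) ✓  1867: Mon (+1)  1868: Wed (+2)
  1869: Thu (+1)  1870: Fri (+1)  1871: Sat (+1)  1872: Mon (+2)  … (13 more years) …
  1886: Thu (+1)  1887: Fri (+1)  1888: Sun (+2) ✓  1889: Mon (+1)  1890: Tue (+1)
  1891: Wed (+1)  1892: Fri (+2)  1893: Sat (+1)  1894: Sun (+1) ✓  1895: Mon (+1)
  1896: Wed (+2)  1897: Thu (+1)  1898: Fri (+1)  1899: Sat (+1)
Sunday years: 1860, 1866, 1877, 1883, 1888, 1894 — 6 in total.

6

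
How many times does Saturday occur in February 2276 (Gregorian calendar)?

4

February 2276 has 29 days and begins on Tuesday.
The first Saturday is February 5.
Saturdays fall on 5, 12, 19, 26 — that's 4.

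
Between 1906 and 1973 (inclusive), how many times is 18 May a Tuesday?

Track 18 May's weekday year by year (advancing +1, or +2 across a Feb 29):
  1906: Fri  1907: Sat (+1)  1908: Mon (+2)  1909: Tue (+1) ✓  1910: Wed (+1)
  1911: Thu (+1)  1912: Sat (+2)  1913: Sun (+1)  1914: Mon (+1)  1915: Tue (+1) ✓
  1916: Thu (+2)  1917: Fri (+1)  1918: Sat (+1)  1919: Sun (+1)  … (40 more years) …
  1960: Wed (+2)  1961: Thu (+1)  1962: Fri (+1)  1963: Sat (+1)  1964: Mon (+2)
  1965: Tue (+1) ✓  1966: Wed (+1)  1967: Thu (+1)  1968: Sat (+2)  1969: Sun (+1)
  1970: Mon (+1)  1971: Tue (+1) ✓  1972: Thu (+2)  1973: Fri (+1)
Tuesday years: 1909, 1915, 1920, 1926, 1937, 1943, 1948, 1954, 1965, 1971 — 10 in total.

10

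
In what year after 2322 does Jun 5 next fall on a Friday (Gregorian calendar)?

2325

From one year to the next, a fixed date's weekday advances by 1, or by 2 when a Feb 29 lies between the two dates.
2322: June 5 is Monday.
2323: Tuesday (+1)
2324: Thursday (+2)
2325: Friday (+1)
Jun 5 falls on a Friday in 2325.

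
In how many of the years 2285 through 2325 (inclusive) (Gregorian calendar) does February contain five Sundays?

1

February has 28 days (29 in leap years); it has five Sundays when Sunday falls among the first (month-length − 28) days — i.e. when February 1 is Sunday in a leap year (never in a common year).
February 1 by year: 2285:Sun 2286:Mon 2287:Tue 2288:Wed 2289:Fri 2290:Sat 2291:Sun 2292:Mon 2293:Wed 2294:Thu 2295:Fri 2296:Sat 2297:Mon 2298:Tue 2299:Wed …(11 more)… 2311:Wed 2312:Thu 2313:Sat 2314:Sun 2315:Mon 2316:Tue 2317:Thu 2318:Fri 2319:Sat 2320:Sun✓ 2321:Tue 2322:Wed 2323:Thu 2324:Fri 2325:Sun
Years with five Sundays: 2320 → 1.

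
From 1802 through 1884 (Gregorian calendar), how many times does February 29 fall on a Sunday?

3

Leap years in 1802–1884: 21 of them.
Feb 29 weekday advances by 5 (mod 7) from one leap year to the next four years later (or differs when a century non-leap intervenes).
Leap-day weekdays: 1804:Wed 1808:Mon 1812:Sat 1816:Thu 1820:Tue 1824:Sun✓ 1828:Fri 1832:Wed 1836:Mon 1840:Sat 1844:Thu 1848:Tue 1852:Sun✓ 1856:Fri 1860:Wed 1864:Mon 1868:Sat 1872:Thu 1876:Tue 1880:Sun✓ 1884:Fri
Sunday: 1824, 1852, 1880 → 3.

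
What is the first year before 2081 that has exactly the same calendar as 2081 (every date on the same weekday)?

2070

Two years share a calendar iff Jan 1 falls on the same weekday and both are leap or both are common. 2081: Jan 1 is Wednesday, common year.
2080: Jan 1 Monday, leap
2079: Jan 1 Sunday, common
2078: Jan 1 Saturday, common
2077: Jan 1 Friday, common
2076: Jan 1 Wednesday, leap
2075: Jan 1 Tuesday, common
2074: Jan 1 Monday, common
2073: Jan 1 Sunday, common
2072: Jan 1 Friday, leap
2071: Jan 1 Thursday, common
2070: Jan 1 Wednesday, common
2070 matches on both conditions.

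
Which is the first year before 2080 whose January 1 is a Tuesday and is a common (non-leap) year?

Jan 1 advances by 2 weekdays after a leap year and by 1 after a common year.
2080: Jan 1 is Monday (leap).
2079: Sunday
2078: Saturday
2077: Friday
2076: Wednesday (leap)
2075: Tuesday
2075 begins on a Tuesday and is a common year.

2075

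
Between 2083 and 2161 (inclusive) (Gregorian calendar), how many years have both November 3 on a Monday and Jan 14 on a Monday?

Check each year's weekday for November 3 and Jan 14:
  2083: Wed/Thu  2084: Fri/Fri  2085: Sat/Sun  2086: Sun/Mon  2087: Mon/Tue  2088: Wed/Wed  2089: Thu/Fri  2090: Fri/Sat  2091: Sat/Sun  2092: Mon/Mon ✓  2093: Tue/Wed  2094: Wed/Thu  2095: Thu/Fri  2096: Sat/Sat  …(51 more)…  2148: Sun/Sun  2149: Mon/Tue  2150: Tue/Wed  2151: Wed/Thu  2152: Fri/Fri  2153: Sat/Sun  2154: Sun/Mon  2155: Mon/Tue  2156: Wed/Wed  2157: Thu/Fri  2158: Fri/Sat  2159: Sat/Sun  2160: Mon/Mon ✓  2161: Tue/Wed
Both conditions hold in: 2092, 2104, 2132, 2160 — 4.

4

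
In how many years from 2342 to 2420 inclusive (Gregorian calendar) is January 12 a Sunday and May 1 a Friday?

3

Check each year's weekday for January 12 and May 1:
  2342: Mon/Fri  2343: Tue/Sat  2344: Wed/Mon  2345: Fri/Tue  2346: Sat/Wed  2347: Sun/Thu  2348: Mon/Sat  2349: Wed/Sun  2350: Thu/Mon  2351: Fri/Tue  2352: Sat/Thu  2353: Mon/Fri  2354: Tue/Sat  2355: Wed/Sun  …(51 more)…  2407: Fri/Tue  2408: Sat/Thu  2409: Mon/Fri  2410: Tue/Sat  2411: Wed/Sun  2412: Thu/Tue  2413: Sat/Wed  2414: Sun/Thu  2415: Mon/Fri  2416: Tue/Sun  2417: Thu/Mon  2418: Fri/Tue  2419: Sat/Wed  2420: Sun/Fri ✓
Both conditions hold in: 2364, 2392, 2420 — 3.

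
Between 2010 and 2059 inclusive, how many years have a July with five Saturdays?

21

July has 31 days; it has five Saturdays when Saturday falls among the first (month-length − 28) days — i.e. when July 1 is one of Saturday/Friday/Thursday.
July 1 by year: 2010:Thu✓ 2011:Fri✓ 2012:Sun 2013:Mon 2014:Tue 2015:Wed 2016:Fri✓ 2017:Sat✓ 2018:Sun 2019:Mon 2020:Wed 2021:Thu✓ 2022:Fri✓ 2023:Sat✓ 2024:Mon …(20 more)… 2045:Sat✓ 2046:Sun 2047:Mon 2048:Wed 2049:Thu✓ 2050:Fri✓ 2051:Sat✓ 2052:Mon 2053:Tue 2054:Wed 2055:Thu✓ 2056:Sat✓ 2057:Sun 2058:Mon 2059:Tue
Years with five Saturdays: 2010, 2011, 2016, 2017, 2021, 2022, 2023, 2027, 2028, 2032, 2033, 2034, 2038, 2039, 2044, 2045, 2049, 2050, 2051, 2055, 2056 → 21.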